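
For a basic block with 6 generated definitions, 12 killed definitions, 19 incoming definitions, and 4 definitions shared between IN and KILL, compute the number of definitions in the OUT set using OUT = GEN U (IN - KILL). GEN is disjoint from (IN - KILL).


IN - KILL: 19 - 4 = 15 surviving definitions
OUT = GEN + surviving = 6 + 15 = 21

21


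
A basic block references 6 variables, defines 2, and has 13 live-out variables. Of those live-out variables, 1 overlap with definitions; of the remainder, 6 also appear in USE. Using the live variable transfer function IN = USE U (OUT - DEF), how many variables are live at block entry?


OUT - DEF: 13 - 1 = 12
|IN| = |USE| + |OUT - DEF| - |USE ∩ (OUT - DEF)| = 6 + 12 - 6 = 12

12


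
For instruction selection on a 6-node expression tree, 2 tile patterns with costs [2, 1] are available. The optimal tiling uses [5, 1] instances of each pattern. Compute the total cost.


Total cost = sum(count_i * cost_i)
= 5*2 + 1*1
= 11

11


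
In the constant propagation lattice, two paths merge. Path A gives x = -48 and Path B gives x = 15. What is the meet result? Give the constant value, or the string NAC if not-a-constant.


Meet operation: if both paths give the same constant, result is that constant; if they differ, result is NAC (not-a-constant).
Path A: -48, Path B: 15 -> differ
Result: not-a-constant -> NAC

NAC


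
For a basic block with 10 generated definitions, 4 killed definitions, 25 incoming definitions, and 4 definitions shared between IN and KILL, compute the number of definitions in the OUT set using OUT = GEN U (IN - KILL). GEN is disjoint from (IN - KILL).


IN - KILL: 25 - 4 = 21 surviving definitions
OUT = GEN + surviving = 10 + 21 = 31

31


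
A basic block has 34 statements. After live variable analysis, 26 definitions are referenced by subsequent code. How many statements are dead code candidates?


Dead code = total statements - live definitions
= 34 - 26 = 8

8


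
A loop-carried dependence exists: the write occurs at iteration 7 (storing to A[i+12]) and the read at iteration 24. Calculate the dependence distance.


Distance = read iteration - write iteration
= 24 - 7 = 17

17


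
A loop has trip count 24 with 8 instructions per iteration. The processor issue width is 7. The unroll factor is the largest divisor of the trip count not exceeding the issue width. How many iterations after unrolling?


Largest divisor of 24 <= 7 is 6
New iterations = 24 / 6 = 4

4


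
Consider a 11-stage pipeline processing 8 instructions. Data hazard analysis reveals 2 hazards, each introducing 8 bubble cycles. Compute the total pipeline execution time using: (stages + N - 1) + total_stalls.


Base cycles = 11 + 8 - 1 = 18
Total stalls = 2 * 8 = 16
Total = 18 + 16 = 34

34


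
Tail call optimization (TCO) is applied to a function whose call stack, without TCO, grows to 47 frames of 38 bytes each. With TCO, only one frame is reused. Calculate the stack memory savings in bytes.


Without TCO: 47 * 38 = 1786 bytes
With TCO: reuse 1 frame = 38 bytes
Savings = 1786 - 38 = 1748

1748


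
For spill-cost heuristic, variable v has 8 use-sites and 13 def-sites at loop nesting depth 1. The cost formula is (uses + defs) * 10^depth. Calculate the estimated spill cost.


uses + defs = 8 + 13 = 21
10^1 = 10
Spill cost = 21 * 10 = 210

210


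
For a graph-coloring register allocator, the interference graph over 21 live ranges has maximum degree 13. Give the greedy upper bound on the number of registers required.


Greedy coloring never needs more than (max_degree + 1) colors: when coloring a vertex, at most max_degree neighbors are already colored.
Upper bound = 13 + 1 = 14

14


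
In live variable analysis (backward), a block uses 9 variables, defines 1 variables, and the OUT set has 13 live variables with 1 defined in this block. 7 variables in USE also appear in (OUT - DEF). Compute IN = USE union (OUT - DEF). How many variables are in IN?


OUT - DEF: 13 - 1 = 12
|IN| = |USE| + |OUT - DEF| - |USE ∩ (OUT - DEF)| = 9 + 12 - 7 = 14

14


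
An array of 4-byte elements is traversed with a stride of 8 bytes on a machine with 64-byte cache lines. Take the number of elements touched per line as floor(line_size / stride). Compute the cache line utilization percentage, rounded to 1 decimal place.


Elements per cache line = floor(64 / 8) = 8
Bytes used = 8 * 4 = 32
Utilization = 32 / 64 * 100 = 50.0%

50.0


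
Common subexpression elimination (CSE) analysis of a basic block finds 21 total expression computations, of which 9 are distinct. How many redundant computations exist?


CSE count = total expressions - unique expressions
= 21 - 9 = 12

12


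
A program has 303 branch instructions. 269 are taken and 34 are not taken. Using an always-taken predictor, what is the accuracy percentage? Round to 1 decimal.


Predictor: always-taken
Correct predictions = 269
Accuracy = 269 / 303 * 100 = 88.8%

88.8


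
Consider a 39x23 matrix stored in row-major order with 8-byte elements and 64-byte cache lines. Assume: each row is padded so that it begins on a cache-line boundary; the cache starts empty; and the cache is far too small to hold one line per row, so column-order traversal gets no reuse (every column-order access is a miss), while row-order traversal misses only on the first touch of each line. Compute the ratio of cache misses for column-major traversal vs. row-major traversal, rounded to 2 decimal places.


Each row occupies 23 * 8 = 184 bytes and starts on a line boundary, so it spans ceil(184 / 64) = 3 cache lines.
Row-major traversal misses (one per line touched): 39 * ceil(23 * 8 / 64) = 117
Column-major traversal misses (no reuse, every access misses): 39 * 23 = 897
Ratio = 897 / 117 = 7.67

7.67


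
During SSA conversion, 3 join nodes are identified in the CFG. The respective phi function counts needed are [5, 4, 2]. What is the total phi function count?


Total phi functions = sum of phi functions at each join node
= 5 + 4 + 2 = 11

11


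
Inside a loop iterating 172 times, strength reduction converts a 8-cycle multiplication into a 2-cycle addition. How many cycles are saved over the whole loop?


Per-iteration saving = 8 - 2 = 6
Total saved = 172 * 6 = 1032

1032


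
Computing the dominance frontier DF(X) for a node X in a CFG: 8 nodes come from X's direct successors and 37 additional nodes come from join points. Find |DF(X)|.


DF(X) = direct successor contributions + join point contributions
= 8 + 37 = 45

45


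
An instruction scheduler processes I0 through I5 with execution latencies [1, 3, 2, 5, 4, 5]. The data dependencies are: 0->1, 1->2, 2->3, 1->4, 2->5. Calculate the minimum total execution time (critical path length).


Compute longest path through dependency graph: dist(Ik) = max over predecessors of dist + latency(Ik).
dist(I0) = latency 1 = 1
dist(I1) = dist(I0) + 3 = 1 + 3 = 4
dist(I2) = dist(I1) + 2 = 4 + 2 = 6
dist(I3) = dist(I2) + 5 = 6 + 5 = 11
dist(I4) = dist(I1) + 4 = 4 + 4 = 8
dist(I5) = dist(I2) + 5 = 6 + 5 = 11
Critical path = max dist = 11

11


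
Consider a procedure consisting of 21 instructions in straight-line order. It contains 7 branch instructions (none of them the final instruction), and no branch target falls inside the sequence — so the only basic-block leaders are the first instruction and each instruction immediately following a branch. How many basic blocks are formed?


With no in-sequence branch targets, the leaders are the first instruction plus the instruction after each branch.
Number of basic blocks = branches + 1
= 7 + 1 = 8

8


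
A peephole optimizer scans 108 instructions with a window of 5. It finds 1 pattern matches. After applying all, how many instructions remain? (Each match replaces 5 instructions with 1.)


Each match removes 4 instructions.
Total removed = 1 * 4 = 4
Remaining = 108 - 4 = 104

104


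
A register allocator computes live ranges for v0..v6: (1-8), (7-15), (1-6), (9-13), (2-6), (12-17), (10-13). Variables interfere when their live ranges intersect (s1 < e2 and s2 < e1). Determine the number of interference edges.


Check all pairs for overlapping intervals.
Two intervals (s1,e1) and (s2,e2) overlap if s1 < e2 and s2 < e1.
v0 (1-8) vs v1..v6: overlaps v1, v2, v4 -> 3
v1 (7-15) vs v2..v6: overlaps v3, v5, v6 -> 3
v2 (1-6) vs v3..v6: overlaps v4 -> 1
v3 (9-13) vs v4..v6: overlaps v5, v6 -> 2
v4 (2-6) vs v5..v6: overlaps none -> 0
v5 (12-17) vs v6: overlaps v6 -> 1
Total overlapping pairs = 3 + 3 + 1 + 2 + 0 + 1 = 10

10


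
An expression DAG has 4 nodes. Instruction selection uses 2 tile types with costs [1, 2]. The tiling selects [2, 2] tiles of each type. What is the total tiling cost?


Total cost = sum(count_i * cost_i)
= 2*1 + 2*2
= 6

6


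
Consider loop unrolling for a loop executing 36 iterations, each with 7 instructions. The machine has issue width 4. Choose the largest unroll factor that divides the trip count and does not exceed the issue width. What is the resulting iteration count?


Largest divisor of 36 <= 4 is 4
New iterations = 36 / 4 = 9

9


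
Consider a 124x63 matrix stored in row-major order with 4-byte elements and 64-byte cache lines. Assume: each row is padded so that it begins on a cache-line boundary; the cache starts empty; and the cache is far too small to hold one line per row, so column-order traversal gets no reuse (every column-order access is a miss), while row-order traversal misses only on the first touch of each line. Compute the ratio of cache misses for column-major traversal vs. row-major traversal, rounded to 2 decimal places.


Each row occupies 63 * 4 = 252 bytes and starts on a line boundary, so it spans ceil(252 / 64) = 4 cache lines.
Row-major traversal misses (one per line touched): 124 * ceil(63 * 4 / 64) = 496
Column-major traversal misses (no reuse, every access misses): 124 * 63 = 7812
Ratio = 7812 / 496 = 15.75

15.75


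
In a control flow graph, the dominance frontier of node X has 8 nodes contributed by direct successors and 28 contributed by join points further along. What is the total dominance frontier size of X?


DF(X) = direct successor contributions + join point contributions
= 8 + 28 = 36

36


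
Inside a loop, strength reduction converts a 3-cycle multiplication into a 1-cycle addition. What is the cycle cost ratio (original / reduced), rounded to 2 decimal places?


Ratio = mult_cost / add_cost = 3 / 1 = 3.0

3.0


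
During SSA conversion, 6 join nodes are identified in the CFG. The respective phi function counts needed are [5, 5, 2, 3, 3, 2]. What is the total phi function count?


Total phi functions = sum of phi functions at each join node
= 5 + 5 + 2 + 3 + 3 + 2 = 20

20


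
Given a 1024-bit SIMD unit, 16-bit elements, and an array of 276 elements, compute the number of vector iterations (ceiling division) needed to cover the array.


Width = 1024 / 16 = 64 elements per vector op
Iterations = ceil(276 / 64) = 5

5


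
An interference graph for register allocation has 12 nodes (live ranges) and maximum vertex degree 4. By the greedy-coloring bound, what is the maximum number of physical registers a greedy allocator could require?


Greedy coloring never needs more than (max_degree + 1) colors: when coloring a vertex, at most max_degree neighbors are already colored.
Upper bound = 4 + 1 = 5

5


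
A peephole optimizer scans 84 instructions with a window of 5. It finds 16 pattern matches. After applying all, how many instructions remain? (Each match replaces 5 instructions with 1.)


Each match removes 4 instructions.
Total removed = 16 * 4 = 64
Remaining = 84 - 64 = 20

20


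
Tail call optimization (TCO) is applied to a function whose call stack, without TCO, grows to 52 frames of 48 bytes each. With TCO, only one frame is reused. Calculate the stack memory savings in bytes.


Without TCO: 52 * 48 = 2496 bytes
With TCO: reuse 1 frame = 48 bytes
Savings = 2496 - 48 = 2448

2448


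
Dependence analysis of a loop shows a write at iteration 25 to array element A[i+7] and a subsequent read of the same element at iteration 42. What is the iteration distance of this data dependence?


Distance = read iteration - write iteration
= 42 - 25 = 17

17


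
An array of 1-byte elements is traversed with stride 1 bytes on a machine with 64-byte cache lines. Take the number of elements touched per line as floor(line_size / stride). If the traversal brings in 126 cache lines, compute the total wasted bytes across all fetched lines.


Elements per line = floor(64 / 1) = 64
Bytes used per line = 64 * 1 = 64
Wasted per line = 64 - 64 = 0
Total wasted = 0 * 126 = 0

0


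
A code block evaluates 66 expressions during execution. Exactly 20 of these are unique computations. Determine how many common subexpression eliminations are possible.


CSE count = total expressions - unique expressions
= 66 - 20 = 46

46


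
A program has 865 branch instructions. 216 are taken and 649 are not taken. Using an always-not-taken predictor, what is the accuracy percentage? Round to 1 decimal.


Predictor: always-not-taken
Correct predictions = 649
Accuracy = 649 / 865 * 100 = 75.0%

75.0


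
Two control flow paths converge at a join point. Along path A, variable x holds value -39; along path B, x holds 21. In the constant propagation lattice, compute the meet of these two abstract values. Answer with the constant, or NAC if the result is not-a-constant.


Meet operation: if both paths give the same constant, result is that constant; if they differ, result is NAC (not-a-constant).
Path A: -39, Path B: 21 -> differ
Result: not-a-constant -> NAC

NAC


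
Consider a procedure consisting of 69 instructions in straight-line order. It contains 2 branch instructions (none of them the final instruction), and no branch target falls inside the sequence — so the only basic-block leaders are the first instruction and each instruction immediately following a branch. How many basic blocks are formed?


With no in-sequence branch targets, the leaders are the first instruction plus the instruction after each branch.
Number of basic blocks = branches + 1
= 2 + 1 = 3

3


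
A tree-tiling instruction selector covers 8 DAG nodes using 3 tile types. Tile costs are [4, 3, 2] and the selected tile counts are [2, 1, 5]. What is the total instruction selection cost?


Total cost = sum(count_i * cost_i)
= 2*4 + 1*3 + 5*2
= 21

21


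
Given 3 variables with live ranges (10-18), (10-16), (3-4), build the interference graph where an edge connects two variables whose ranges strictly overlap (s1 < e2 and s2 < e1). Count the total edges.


Check all pairs for overlapping intervals.
Two intervals (s1,e1) and (s2,e2) overlap if s1 < e2 and s2 < e1.
v0 (10-18) vs v1..v2: overlaps v1 -> 1
v1 (10-16) vs v2: overlaps none -> 0
Total overlapping pairs = 1 + 0 = 1

1


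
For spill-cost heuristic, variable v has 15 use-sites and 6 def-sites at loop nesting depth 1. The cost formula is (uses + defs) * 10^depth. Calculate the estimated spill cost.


uses + defs = 15 + 6 = 21
10^1 = 10
Spill cost = 21 * 10 = 210

210


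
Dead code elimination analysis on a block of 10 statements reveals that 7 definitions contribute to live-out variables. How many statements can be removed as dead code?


Dead code = total statements - live definitions
= 10 - 7 = 3

3


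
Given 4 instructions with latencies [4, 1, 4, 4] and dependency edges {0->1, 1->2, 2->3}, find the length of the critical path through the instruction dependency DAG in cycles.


Compute longest path through dependency graph: dist(Ik) = max over predecessors of dist + latency(Ik).
dist(I0) = latency 4 = 4
dist(I1) = dist(I0) + 1 = 4 + 1 = 5
dist(I2) = dist(I1) + 4 = 5 + 4 = 9
dist(I3) = dist(I2) + 4 = 9 + 4 = 13
Critical path = max dist = 13

13


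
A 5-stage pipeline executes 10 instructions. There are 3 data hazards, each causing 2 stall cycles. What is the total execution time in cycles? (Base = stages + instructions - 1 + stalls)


Base cycles = 5 + 10 - 1 = 14
Total stalls = 3 * 2 = 6
Total = 14 + 6 = 20

20


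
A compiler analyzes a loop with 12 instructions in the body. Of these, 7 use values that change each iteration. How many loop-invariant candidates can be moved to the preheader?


Invariant candidates = total - loop-dependent
= 12 - 7 = 5

5


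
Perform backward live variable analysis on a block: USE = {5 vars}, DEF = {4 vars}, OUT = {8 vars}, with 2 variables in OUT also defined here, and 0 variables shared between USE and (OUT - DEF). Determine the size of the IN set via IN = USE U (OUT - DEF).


OUT - DEF: 8 - 2 = 6
|IN| = |USE| + |OUT - DEF| - |USE ∩ (OUT - DEF)| = 5 + 6 - 0 = 11

11


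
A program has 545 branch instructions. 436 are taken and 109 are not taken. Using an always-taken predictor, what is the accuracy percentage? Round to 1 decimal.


Predictor: always-taken
Correct predictions = 436
Accuracy = 436 / 545 * 100 = 80.0%

80.0


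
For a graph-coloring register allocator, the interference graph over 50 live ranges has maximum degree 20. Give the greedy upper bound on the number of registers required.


Greedy coloring never needs more than (max_degree + 1) colors: when coloring a vertex, at most max_degree neighbors are already colored.
Upper bound = 20 + 1 = 21

21


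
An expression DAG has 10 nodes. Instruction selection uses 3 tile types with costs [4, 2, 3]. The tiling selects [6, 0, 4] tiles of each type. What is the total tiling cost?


Total cost = sum(count_i * cost_i)
= 6*4 + 0*2 + 4*3
= 36

36


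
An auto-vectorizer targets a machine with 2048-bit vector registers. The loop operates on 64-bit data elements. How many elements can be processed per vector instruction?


Width = SIMD bits / data type bits
= 2048 / 64 = 32

32


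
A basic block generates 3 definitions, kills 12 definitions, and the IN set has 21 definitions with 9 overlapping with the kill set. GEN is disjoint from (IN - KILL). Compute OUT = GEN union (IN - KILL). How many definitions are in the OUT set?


IN - KILL: 21 - 9 = 12 surviving definitions
OUT = GEN + surviving = 3 + 12 = 15

15


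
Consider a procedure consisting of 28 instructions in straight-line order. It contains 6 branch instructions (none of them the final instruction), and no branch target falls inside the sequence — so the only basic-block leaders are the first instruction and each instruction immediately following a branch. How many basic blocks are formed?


With no in-sequence branch targets, the leaders are the first instruction plus the instruction after each branch.
Number of basic blocks = branches + 1
= 6 + 1 = 7

7


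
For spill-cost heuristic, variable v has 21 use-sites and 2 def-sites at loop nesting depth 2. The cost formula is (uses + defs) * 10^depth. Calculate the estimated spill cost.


uses + defs = 21 + 2 = 23
10^2 = 100
Spill cost = 23 * 100 = 2300

2300


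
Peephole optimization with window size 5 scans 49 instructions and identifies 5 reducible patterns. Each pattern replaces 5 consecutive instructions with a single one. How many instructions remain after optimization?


Each match removes 4 instructions.
Total removed = 5 * 4 = 20
Remaining = 49 - 20 = 29

29


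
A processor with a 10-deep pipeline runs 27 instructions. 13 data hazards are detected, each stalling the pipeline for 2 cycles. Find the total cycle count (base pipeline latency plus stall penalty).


Base cycles = 10 + 27 - 1 = 36
Total stalls = 13 * 2 = 26
Total = 36 + 26 = 62

62


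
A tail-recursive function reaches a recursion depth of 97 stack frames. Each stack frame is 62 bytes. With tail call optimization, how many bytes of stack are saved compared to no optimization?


Without TCO: 97 * 62 = 6014 bytes
With TCO: reuse 1 frame = 62 bytes
Savings = 6014 - 62 = 5952

5952


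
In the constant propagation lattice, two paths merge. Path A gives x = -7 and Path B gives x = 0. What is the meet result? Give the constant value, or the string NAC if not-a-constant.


Meet operation: if both paths give the same constant, result is that constant; if they differ, result is NAC (not-a-constant).
Path A: -7, Path B: 0 -> differ
Result: not-a-constant -> NAC

NAC


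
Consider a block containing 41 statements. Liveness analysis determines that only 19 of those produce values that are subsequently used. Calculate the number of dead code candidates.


Dead code = total statements - live definitions
= 41 - 19 = 22

22


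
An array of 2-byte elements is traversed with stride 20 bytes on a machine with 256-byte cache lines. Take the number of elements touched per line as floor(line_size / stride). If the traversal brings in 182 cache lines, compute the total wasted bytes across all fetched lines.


Elements per line = floor(256 / 20) = 12
Bytes used per line = 12 * 2 = 24
Wasted per line = 256 - 24 = 232
Total wasted = 232 * 182 = 42224

42224


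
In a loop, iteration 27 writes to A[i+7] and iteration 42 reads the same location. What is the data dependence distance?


Distance = read iteration - write iteration
= 42 - 27 = 15

15


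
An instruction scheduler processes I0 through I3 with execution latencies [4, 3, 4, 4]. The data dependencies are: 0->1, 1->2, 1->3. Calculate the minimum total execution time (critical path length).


Compute longest path through dependency graph: dist(Ik) = max over predecessors of dist + latency(Ik).
dist(I0) = latency 4 = 4
dist(I1) = dist(I0) + 3 = 4 + 3 = 7
dist(I2) = dist(I1) + 4 = 7 + 4 = 11
dist(I3) = dist(I1) + 4 = 7 + 4 = 11
Critical path = max dist = 11

11


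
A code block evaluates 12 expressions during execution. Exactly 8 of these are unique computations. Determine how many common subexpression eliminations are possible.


CSE count = total expressions - unique expressions
= 12 - 8 = 4

4


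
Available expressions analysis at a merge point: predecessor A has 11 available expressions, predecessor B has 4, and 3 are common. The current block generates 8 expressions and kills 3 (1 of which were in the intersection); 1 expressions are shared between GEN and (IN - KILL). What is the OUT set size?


IN = intersection of predecessors = 3
IN - KILL = 3 - 1 = 2
|OUT| = |GEN| + |IN - KILL| - |GEN ∩ (IN - KILL)| = 8 + 2 - 1 = 9

9


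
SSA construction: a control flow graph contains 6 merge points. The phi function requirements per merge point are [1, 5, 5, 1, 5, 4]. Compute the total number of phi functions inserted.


Total phi functions = sum of phi functions at each join node
= 1 + 5 + 5 + 1 + 5 + 4 = 21

21


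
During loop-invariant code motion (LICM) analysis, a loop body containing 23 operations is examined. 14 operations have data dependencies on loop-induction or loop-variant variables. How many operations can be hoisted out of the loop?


Invariant candidates = total - loop-dependent
= 23 - 14 = 9

9


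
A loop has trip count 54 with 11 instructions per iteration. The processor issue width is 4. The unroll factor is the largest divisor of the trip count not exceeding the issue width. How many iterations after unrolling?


Largest divisor of 54 <= 4 is 3
New iterations = 54 / 3 = 18

18


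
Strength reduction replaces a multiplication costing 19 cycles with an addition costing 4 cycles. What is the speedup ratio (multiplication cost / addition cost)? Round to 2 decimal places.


Ratio = mult_cost / add_cost = 19 / 4 = 4.75

4.75


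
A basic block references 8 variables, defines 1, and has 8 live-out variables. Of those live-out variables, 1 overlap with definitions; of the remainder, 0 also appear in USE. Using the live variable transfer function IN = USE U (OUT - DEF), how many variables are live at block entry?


OUT - DEF: 8 - 1 = 7
|IN| = |USE| + |OUT - DEF| - |USE ∩ (OUT - DEF)| = 8 + 7 - 0 = 15

15


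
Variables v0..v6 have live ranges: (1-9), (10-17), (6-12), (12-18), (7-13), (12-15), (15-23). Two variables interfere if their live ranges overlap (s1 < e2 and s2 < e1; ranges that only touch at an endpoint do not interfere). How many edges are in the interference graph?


Check all pairs for overlapping intervals.
Two intervals (s1,e1) and (s2,e2) overlap if s1 < e2 and s2 < e1.
v0 (1-9) vs v1..v6: overlaps v2, v4 -> 2
v1 (10-17) vs v2..v6: overlaps v2, v3, v4, v5, v6 -> 5
v2 (6-12) vs v3..v6: overlaps v4 -> 1
v3 (12-18) vs v4..v6: overlaps v4, v5, v6 -> 3
v4 (7-13) vs v5..v6: overlaps v5 -> 1
v5 (12-15) vs v6: overlaps none -> 0
Total overlapping pairs = 2 + 5 + 1 + 3 + 1 + 0 = 12

12


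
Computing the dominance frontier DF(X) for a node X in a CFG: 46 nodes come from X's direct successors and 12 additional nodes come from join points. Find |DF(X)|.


DF(X) = direct successor contributions + join point contributions
= 46 + 12 = 58

58


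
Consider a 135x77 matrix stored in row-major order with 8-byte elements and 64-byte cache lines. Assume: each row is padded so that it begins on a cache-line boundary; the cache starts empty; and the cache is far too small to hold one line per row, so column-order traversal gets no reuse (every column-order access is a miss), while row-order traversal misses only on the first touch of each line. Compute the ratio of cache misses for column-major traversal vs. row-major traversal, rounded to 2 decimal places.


Each row occupies 77 * 8 = 616 bytes and starts on a line boundary, so it spans ceil(616 / 64) = 10 cache lines.
Row-major traversal misses (one per line touched): 135 * ceil(77 * 8 / 64) = 1350
Column-major traversal misses (no reuse, every access misses): 135 * 77 = 10395
Ratio = 10395 / 1350 = 7.7

7.7


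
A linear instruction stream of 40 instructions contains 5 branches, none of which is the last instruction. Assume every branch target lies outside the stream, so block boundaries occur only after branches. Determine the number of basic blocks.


With no in-sequence branch targets, the leaders are the first instruction plus the instruction after each branch.
Number of basic blocks = branches + 1
= 5 + 1 = 6

6


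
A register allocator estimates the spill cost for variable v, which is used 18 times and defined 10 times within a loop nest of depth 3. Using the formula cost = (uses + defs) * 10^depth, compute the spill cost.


uses + defs = 18 + 10 = 28
10^3 = 1000
Spill cost = 28 * 1000 = 28000

28000


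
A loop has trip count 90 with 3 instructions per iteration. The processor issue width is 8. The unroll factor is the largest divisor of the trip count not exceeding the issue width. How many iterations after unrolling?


Largest divisor of 90 <= 8 is 6
New iterations = 90 / 6 = 15

15


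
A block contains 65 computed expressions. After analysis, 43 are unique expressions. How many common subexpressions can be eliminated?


CSE count = total expressions - unique expressions
= 65 - 43 = 22

22


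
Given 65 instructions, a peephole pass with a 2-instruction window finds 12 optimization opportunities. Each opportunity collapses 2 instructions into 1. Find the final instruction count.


Each match removes 1 instructions.
Total removed = 12 * 1 = 12
Remaining = 65 - 12 = 53

53


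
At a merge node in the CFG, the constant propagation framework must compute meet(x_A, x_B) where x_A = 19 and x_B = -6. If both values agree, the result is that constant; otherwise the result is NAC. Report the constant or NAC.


Meet operation: if both paths give the same constant, result is that constant; if they differ, result is NAC (not-a-constant).
Path A: 19, Path B: -6 -> differ
Result: not-a-constant -> NAC

NAC


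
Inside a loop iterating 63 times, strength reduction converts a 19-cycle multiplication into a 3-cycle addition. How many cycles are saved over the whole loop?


Per-iteration saving = 19 - 3 = 16
Total saved = 63 * 16 = 1008

1008


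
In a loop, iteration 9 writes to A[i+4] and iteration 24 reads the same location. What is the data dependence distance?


Distance = read iteration - write iteration
= 24 - 9 = 15

15


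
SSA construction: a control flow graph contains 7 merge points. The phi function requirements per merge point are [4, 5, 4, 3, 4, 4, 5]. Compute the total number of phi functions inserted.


Total phi functions = sum of phi functions at each join node
= 4 + 5 + 4 + 3 + 4 + 4 + 5 = 29

29


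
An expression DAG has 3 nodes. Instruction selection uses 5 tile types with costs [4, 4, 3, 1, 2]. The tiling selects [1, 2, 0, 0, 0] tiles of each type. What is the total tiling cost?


Total cost = sum(count_i * cost_i)
= 1*4 + 2*4 + 0*3 + 0*1 + 0*2
= 12

12


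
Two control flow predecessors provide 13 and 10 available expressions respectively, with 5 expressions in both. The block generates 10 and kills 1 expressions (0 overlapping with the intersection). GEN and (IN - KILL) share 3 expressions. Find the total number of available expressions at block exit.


IN = intersection of predecessors = 5
IN - KILL = 5 - 0 = 5
|OUT| = |GEN| + |IN - KILL| - |GEN ∩ (IN - KILL)| = 10 + 5 - 3 = 12

12


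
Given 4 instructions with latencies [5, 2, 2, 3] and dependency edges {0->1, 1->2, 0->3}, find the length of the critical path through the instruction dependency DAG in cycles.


Compute longest path through dependency graph: dist(Ik) = max over predecessors of dist + latency(Ik).
dist(I0) = latency 5 = 5
dist(I1) = dist(I0) + 2 = 5 + 2 = 7
dist(I2) = dist(I1) + 2 = 7 + 2 = 9
dist(I3) = dist(I0) + 3 = 5 + 3 = 8
Critical path = max dist = 9

9


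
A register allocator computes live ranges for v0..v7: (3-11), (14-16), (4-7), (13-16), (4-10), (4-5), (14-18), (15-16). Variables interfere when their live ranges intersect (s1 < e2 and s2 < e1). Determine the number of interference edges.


Check all pairs for overlapping intervals.
Two intervals (s1,e1) and (s2,e2) overlap if s1 < e2 and s2 < e1.
v0 (3-11) vs v1..v7: overlaps v2, v4, v5 -> 3
v1 (14-16) vs v2..v7: overlaps v3, v6, v7 -> 3
v2 (4-7) vs v3..v7: overlaps v4, v5 -> 2
v3 (13-16) vs v4..v7: overlaps v6, v7 -> 2
v4 (4-10) vs v5..v7: overlaps v5 -> 1
v5 (4-5) vs v6..v7: overlaps none -> 0
v6 (14-18) vs v7: overlaps v7 -> 1
Total overlapping pairs = 3 + 3 + 2 + 2 + 1 + 0 + 1 = 12

12


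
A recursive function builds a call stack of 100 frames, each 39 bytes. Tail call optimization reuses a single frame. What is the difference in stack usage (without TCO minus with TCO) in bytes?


Without TCO: 100 * 39 = 3900 bytes
With TCO: reuse 1 frame = 39 bytes
Savings = 3900 - 39 = 3861

3861


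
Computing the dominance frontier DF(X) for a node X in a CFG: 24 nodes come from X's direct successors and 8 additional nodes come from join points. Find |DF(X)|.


DF(X) = direct successor contributions + join point contributions
= 24 + 8 = 32

32


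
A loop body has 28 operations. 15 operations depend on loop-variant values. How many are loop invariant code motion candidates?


Invariant candidates = total - loop-dependent
= 28 - 15 = 13

13


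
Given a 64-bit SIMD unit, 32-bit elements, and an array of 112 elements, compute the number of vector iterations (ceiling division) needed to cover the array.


Width = 64 / 32 = 2 elements per vector op
Iterations = ceil(112 / 2) = 56

56


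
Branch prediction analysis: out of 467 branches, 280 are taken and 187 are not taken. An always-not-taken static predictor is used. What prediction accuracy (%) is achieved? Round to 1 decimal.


Predictor: always-not-taken
Correct predictions = 187
Accuracy = 187 / 467 * 100 = 40.0%

40.0


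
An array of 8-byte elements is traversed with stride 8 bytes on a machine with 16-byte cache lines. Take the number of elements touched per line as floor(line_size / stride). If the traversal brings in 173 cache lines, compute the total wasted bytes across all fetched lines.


Elements per line = floor(16 / 8) = 2
Bytes used per line = 2 * 8 = 16
Wasted per line = 16 - 16 = 0
Total wasted = 0 * 173 = 0

0


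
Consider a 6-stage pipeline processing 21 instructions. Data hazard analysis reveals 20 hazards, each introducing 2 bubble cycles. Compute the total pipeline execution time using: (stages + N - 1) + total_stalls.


Base cycles = 6 + 21 - 1 = 26
Total stalls = 20 * 2 = 40
Total = 26 + 40 = 66

66


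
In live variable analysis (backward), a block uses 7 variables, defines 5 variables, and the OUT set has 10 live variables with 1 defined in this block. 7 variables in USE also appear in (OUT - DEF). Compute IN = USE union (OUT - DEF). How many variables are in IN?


OUT - DEF: 10 - 1 = 9
|IN| = |USE| + |OUT - DEF| - |USE ∩ (OUT - DEF)| = 7 + 9 - 7 = 9

9


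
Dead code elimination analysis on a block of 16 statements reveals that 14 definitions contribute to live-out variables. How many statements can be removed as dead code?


Dead code = total statements - live definitions
= 16 - 14 = 2

2


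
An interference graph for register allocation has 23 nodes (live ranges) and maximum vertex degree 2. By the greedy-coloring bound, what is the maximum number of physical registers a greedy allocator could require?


Greedy coloring never needs more than (max_degree + 1) colors: when coloring a vertex, at most max_degree neighbors are already colored.
Upper bound = 2 + 1 = 3

3


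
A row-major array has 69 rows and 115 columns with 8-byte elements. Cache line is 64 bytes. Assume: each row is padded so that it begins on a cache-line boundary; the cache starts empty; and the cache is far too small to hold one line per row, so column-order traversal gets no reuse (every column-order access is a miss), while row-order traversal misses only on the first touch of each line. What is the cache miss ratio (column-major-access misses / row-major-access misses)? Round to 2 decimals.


Each row occupies 115 * 8 = 920 bytes and starts on a line boundary, so it spans ceil(920 / 64) = 15 cache lines.
Row-major traversal misses (one per line touched): 69 * ceil(115 * 8 / 64) = 1035
Column-major traversal misses (no reuse, every access misses): 69 * 115 = 7935
Ratio = 7935 / 1035 = 7.67

7.67


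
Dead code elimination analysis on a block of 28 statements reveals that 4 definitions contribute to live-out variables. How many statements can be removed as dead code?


Dead code = total statements - live definitions
= 28 - 4 = 24

24


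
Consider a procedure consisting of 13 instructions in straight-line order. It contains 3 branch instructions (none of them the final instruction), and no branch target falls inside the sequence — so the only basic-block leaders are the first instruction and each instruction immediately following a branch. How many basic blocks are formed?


With no in-sequence branch targets, the leaders are the first instruction plus the instruction after each branch.
Number of basic blocks = branches + 1
= 3 + 1 = 4

4


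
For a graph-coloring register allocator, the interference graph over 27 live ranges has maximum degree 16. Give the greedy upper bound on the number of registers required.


Greedy coloring never needs more than (max_degree + 1) colors: when coloring a vertex, at most max_degree neighbors are already colored.
Upper bound = 16 + 1 = 17

17


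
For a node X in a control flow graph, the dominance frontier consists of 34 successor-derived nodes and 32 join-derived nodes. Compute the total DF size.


DF(X) = direct successor contributions + join point contributions
= 34 + 32 = 66

66


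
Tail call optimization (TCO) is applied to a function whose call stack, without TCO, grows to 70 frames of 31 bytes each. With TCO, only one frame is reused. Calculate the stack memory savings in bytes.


Without TCO: 70 * 31 = 2170 bytes
With TCO: reuse 1 frame = 31 bytes
Savings = 2170 - 31 = 2139

2139


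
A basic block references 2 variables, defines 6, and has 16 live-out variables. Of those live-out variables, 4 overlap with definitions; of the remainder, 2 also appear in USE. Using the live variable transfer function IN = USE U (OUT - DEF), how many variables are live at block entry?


OUT - DEF: 16 - 4 = 12
|IN| = |USE| + |OUT - DEF| - |USE ∩ (OUT - DEF)| = 2 + 12 - 2 = 12

12


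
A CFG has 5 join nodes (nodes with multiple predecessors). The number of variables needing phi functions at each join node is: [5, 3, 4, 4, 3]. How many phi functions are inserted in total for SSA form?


Total phi functions = sum of phi functions at each join node
= 5 + 3 + 4 + 4 + 3 = 19

19


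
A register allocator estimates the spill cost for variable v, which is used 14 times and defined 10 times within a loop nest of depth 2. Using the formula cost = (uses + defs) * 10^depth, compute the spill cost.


uses + defs = 14 + 10 = 24
10^2 = 100
Spill cost = 24 * 100 = 2400

2400


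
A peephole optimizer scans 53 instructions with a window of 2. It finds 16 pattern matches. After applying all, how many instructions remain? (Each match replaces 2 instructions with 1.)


Each match removes 1 instructions.
Total removed = 16 * 1 = 16
Remaining = 53 - 16 = 37

37


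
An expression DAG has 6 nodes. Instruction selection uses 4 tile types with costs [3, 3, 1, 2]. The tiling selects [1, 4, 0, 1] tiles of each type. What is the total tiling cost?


Total cost = sum(count_i * cost_i)
= 1*3 + 4*3 + 0*1 + 1*2
= 17

17


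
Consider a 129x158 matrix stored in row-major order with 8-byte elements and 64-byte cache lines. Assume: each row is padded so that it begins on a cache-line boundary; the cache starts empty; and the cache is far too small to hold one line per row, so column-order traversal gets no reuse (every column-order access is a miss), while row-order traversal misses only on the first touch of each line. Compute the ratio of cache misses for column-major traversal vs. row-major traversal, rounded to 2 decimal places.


Each row occupies 158 * 8 = 1264 bytes and starts on a line boundary, so it spans ceil(1264 / 64) = 20 cache lines.
Row-major traversal misses (one per line touched): 129 * ceil(158 * 8 / 64) = 2580
Column-major traversal misses (no reuse, every access misses): 129 * 158 = 20382
Ratio = 20382 / 2580 = 7.9

7.9


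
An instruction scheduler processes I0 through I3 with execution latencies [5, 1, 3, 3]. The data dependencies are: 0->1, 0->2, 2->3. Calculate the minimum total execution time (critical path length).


Compute longest path through dependency graph: dist(Ik) = max over predecessors of dist + latency(Ik).
dist(I0) = latency 5 = 5
dist(I1) = dist(I0) + 1 = 5 + 1 = 6
dist(I2) = dist(I0) + 3 = 5 + 3 = 8
dist(I3) = dist(I2) + 3 = 8 + 3 = 11
Critical path = max dist = 11

11


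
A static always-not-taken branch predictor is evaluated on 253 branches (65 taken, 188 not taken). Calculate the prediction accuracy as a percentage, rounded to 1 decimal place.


Predictor: always-not-taken
Correct predictions = 188
Accuracy = 188 / 253 * 100 = 74.3%

74.3


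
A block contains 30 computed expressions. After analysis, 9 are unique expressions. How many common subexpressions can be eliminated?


CSE count = total expressions - unique expressions
= 30 - 9 = 21

21


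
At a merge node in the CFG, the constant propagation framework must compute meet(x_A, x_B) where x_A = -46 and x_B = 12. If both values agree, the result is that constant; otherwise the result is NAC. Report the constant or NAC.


Meet operation: if both paths give the same constant, result is that constant; if they differ, result is NAC (not-a-constant).
Path A: -46, Path B: 12 -> differ
Result: not-a-constant -> NAC

NAC


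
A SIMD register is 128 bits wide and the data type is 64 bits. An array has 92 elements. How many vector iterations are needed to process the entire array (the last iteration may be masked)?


Width = 128 / 64 = 2 elements per vector op
Iterations = ceil(92 / 2) = 46

46


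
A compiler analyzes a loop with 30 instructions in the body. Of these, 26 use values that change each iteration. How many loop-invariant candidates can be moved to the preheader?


Invariant candidates = total - loop-dependent
= 30 - 26 = 4

4
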